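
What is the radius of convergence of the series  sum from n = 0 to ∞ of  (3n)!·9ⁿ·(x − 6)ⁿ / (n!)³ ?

The ratio of consecutive coefficients is (3n+1)·(3n+2)·(3n+3)/(n+1)³ · 9 → 243.
Thus R = 1/(243) = 1/243.

R = 1/243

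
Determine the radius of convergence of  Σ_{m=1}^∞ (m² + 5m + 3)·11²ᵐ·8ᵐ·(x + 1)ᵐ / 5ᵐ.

R = 5/968

By the ratio test, |a_{m+1}/a_m| = [((m+1)² + 5(m+1) + 3)/(m² + 5m + 3)] · 121·8/5 → 968/5.
Thus R = 1/(968/5) = 5/968.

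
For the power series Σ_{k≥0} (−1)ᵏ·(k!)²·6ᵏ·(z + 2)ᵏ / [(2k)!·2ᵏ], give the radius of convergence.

The ratio of consecutive coefficients is (k+1)²/[(2k+1)·(2k+2)] · 6/2 → 3/4.
Thus R = 1/(3/4) = 4/3.

R = 4/3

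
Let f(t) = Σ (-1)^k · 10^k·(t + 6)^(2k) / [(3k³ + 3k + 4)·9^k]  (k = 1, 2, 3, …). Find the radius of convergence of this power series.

R = 3√10/10

The ratio of consecutive coefficients is [(3k³ + 3k + 4)/(3(k+1)³ + 3(k+1) + 4)] · 10/9 → 10/9.
Since the exponent of (t + 6) increases by 2 each term, convergence requires |t + 6|² < 9/10, hence R = 3√10/10.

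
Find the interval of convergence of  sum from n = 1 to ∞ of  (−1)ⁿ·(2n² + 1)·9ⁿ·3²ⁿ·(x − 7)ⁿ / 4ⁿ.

By the ratio test, |a_{n+1}/a_n| = [(2(n+1)² + 1)/(2n² + 1)] · 9·9/4 → 81/4.
Convergence for |x − 7| · 81/4 < 1, i.e. |x − 7| < 4/81. So R = 4/81.
Check x = 571/81: the terms do not tend to 0, so the series diverges.
Endpoint x = 563/81: the terms have absolute value of order n², which does not tend to 0, so the series diverges by the divergence test.

(563/81, 571/81)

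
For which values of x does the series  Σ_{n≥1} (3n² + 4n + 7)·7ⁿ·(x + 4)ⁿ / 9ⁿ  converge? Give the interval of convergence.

By the ratio test, |a_{n+1}/a_n| = [(3(n+1)² + 4(n+1) + 7)/(3n² + 4n + 7)] · 7/9 → 7/9.
Hence the series converges for |x + 4| < 1/(7/9) = 9/7, so the radius of convergence is 9/7.
When x = -19/7, the terms do not tend to 0, so the series diverges.
Endpoint x = -37/7: the n-th term does not approach 0; divergence by the term test.

(-37/7, -19/7)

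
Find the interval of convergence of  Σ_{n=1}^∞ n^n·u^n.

{0}

Root test: |a_n|^(1/n) = n → ∞.
The root grows without bound, so R = 0 (convergence only at u = 0).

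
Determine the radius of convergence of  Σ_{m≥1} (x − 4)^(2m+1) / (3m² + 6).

The ratio of consecutive coefficients is (3m² + 6)/(3(m+1)² + 6) → 1.
Successive powers of (x − 4) differ by 2, so the series converges when |x − 4|² · 1 < 1, i.e. |x − 4| < √(1) = 1. So R = 1.

R = 1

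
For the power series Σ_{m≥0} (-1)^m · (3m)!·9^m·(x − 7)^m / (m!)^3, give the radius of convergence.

Apply the ratio test: |a_{m+1}| / |a_m| = (3m+1)·(3m+2)·(3m+3)/(m+1)³ · 9, which tends to 243 as m → ∞.
The series converges when 243 · |x − 7| < 1, giving R = 1/243.

R = 1/243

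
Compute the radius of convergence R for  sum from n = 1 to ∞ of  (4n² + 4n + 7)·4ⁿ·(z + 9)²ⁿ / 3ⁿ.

R = √3/2

The ratio of consecutive coefficients is [(4(n+1)² + 4(n+1) + 7)/(4n² + 4n + 7)] · 4/3 → 4/3.
Writing y = (z + 9)², the series in y has radius 3/4, so |z + 9| < √(3/4) and R = √3/2.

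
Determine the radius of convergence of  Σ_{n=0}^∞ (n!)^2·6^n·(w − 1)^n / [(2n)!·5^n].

R = 10/3

By the ratio test, |a_{n+1}/a_n| = (n+1)²/[(2n+1)·(2n+2)] · 6/5 → 3/10.
Hence the series converges for |w − 1| < 1/(3/10) = 10/3, so the radius of convergence is 10/3.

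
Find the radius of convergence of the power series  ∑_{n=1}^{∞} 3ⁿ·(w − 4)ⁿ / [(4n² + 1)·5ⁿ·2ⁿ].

R = 10/3

By the ratio test, |a_{n+1}/a_n| = [(4n² + 1)/(4(n+1)² + 1)] · 3/(5·2) → 3/10.
The series converges when 3/10 · |w − 4| < 1, giving R = 10/3.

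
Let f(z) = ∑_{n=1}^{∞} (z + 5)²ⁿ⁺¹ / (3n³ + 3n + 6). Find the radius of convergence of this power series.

Apply the ratio test: |a_{n+1}| / |a_n| = (3n³ + 3n + 6)/(3(n+1)³ + 3(n+1) + 6), which tends to 1 as n → ∞.
Since the exponent of (z + 5) increases by 2 each term, convergence requires |z + 5|² < 1, hence R = 1.

R = 1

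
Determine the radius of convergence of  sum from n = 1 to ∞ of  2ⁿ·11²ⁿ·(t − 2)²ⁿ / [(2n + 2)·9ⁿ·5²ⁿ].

By the ratio test, |a_{n+1}/a_n| = [(2n + 2)/(2(n+1) + 2)] · 2·121/(9·25) → 242/225.
Since the exponent of (t − 2) increases by 2 each term, convergence requires |t − 2|² < 225/242, hence R = 15√2/22.

R = 15√2/22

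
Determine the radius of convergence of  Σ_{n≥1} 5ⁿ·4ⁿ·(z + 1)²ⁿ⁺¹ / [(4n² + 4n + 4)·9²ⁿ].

The ratio of consecutive coefficients is [(4n² + 4n + 4)/(4(n+1)² + 4(n+1) + 4)] · 5·4/81 → 20/81.
Successive powers of (z + 1) differ by 2, so the series converges when |z + 1|² · 20/81 < 1, i.e. |z + 1| < √(81/20). So R = 9√5/10.

R = 9√5/10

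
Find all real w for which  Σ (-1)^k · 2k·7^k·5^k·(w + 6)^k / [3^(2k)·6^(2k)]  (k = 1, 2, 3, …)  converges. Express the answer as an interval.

(-534/35, 114/35)

By the ratio test, |a_{k+1}/a_k| = [2(k+1)/2k] · 7·5/(9·36) → 35/324.
The series converges when 35/324 · |w + 6| < 1, giving R = 324/35.
When w = 114/35, the terms have absolute value of order k, which does not tend to 0, so the series diverges by the divergence test.
Check w = -534/35: the terms do not tend to 0, so the series diverges.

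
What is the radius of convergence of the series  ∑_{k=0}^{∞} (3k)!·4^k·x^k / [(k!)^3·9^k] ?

Apply the ratio test: |a_{k+1}| / |a_k| = (3k+1)·(3k+2)·(3k+3)/(k+1)³ · 4/9, which tends to 12 as k → ∞.
Thus R = 1/(12) = 1/12.

R = 1/12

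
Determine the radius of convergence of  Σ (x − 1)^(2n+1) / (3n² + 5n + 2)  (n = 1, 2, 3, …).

Apply the ratio test: |a_{n+1}| / |a_n| = (3n² + 5n + 2)/(3(n+1)² + 5(n+1) + 2), which tends to 1 as n → ∞.
Writing y = (x − 1)², the series in y has radius 1, so |x − 1| < √(1) = 1 and R = 1.

R = 1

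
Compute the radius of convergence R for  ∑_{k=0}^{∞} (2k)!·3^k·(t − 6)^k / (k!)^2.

R = 1/12

Apply the ratio test: |a_{k+1}| / |a_k| = (2k+1)·(2k+2)/(k+1)² · 3, which tends to 12 as k → ∞.
Thus R = 1/(12) = 1/12.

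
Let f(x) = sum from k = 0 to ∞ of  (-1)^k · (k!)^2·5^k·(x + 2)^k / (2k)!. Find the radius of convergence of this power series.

The ratio of consecutive coefficients is (k+1)²/[(2k+1)·(2k+2)] · 5 → 5/4.
Convergence for |x + 2| · 5/4 < 1, i.e. |x + 2| < 4/5. So R = 4/5.

R = 4/5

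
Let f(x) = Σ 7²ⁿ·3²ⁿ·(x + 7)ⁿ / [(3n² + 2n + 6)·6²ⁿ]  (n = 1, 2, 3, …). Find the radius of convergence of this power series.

R = 4/49

By the ratio test, |a_{n+1}/a_n| = [(3n² + 2n + 6)/(3(n+1)² + 2(n+1) + 6)] · 49·9/36 → 49/4.
Thus R = 1/(49/4) = 4/49.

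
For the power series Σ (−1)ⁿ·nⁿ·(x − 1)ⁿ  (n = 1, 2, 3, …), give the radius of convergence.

By the Cauchy root test, |a_n|^(1/n) = n → ∞.
The root grows without bound, so R = 0 (convergence only at x = 1).

R = 0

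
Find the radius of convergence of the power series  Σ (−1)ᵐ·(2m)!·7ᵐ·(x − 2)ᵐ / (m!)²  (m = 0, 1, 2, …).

R = 1/28

The ratio of consecutive coefficients is (2m+1)·(2m+2)/(m+1)² · 7 → 28.
Thus R = 1/(28) = 1/28.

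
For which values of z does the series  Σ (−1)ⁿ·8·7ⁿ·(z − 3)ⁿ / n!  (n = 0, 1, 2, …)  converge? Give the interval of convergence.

(−∞, ∞)

By the ratio test, |a_{n+1}/a_n| = 8/8 · 7 · 1/(n+1) → 0.
Since the limit is 0 < 1 for every z, the series converges on all of ℝ and R = ∞.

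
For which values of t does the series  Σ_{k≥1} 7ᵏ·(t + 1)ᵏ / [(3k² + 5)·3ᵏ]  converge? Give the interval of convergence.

The ratio of consecutive coefficients is [(3k² + 5)/(3(k+1)² + 5)] · 7/3 → 7/3.
Convergence for |t + 1| · 7/3 < 1, i.e. |t + 1| < 3/7. So R = 3/7.
When t = -4/7, the terms are on the order of 1/k², so the series converges absolutely by comparison with the p-series (p = 2 > 1).
When t = -10/7, absolute convergence follows by limit comparison with Σ 1/k².

[-10/7, -4/7]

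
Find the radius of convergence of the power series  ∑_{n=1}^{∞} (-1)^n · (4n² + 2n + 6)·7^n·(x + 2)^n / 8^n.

By the ratio test, |a_{n+1}/a_n| = [(4(n+1)² + 2(n+1) + 6)/(4n² + 2n + 6)] · 7/8 → 7/8.
Thus R = 1/(7/8) = 8/7.

R = 8/7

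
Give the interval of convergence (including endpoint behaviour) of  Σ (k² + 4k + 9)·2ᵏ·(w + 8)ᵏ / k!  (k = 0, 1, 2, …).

(−∞, ∞)

The ratio of consecutive coefficients is ((k+1)² + 4(k+1) + 9)/(k² + 4k + 9) · 2 · 1/(k+1) → 0.
The limit is 0, so the series converges for all w; R = ∞.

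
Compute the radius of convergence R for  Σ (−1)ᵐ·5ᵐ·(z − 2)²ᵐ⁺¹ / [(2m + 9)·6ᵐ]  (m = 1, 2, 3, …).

By the ratio test, |a_{m+1}/a_m| = [(2m + 9)/(2(m+1) + 9)] · 5/6 → 5/6.
Writing y = (z − 2)², the series in y has radius 6/5, so |z − 2| < √(6/5) and R = √30/5.

R = √30/5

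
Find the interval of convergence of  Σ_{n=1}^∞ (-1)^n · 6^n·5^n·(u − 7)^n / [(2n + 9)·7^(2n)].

Apply the ratio test: |a_{n+1}| / |a_n| = [(2n + 9)/(2(n+1) + 9)] · 6·5/49, which tends to 30/49 as n → ∞.
Hence the series converges for |u − 7| < 1/(30/49) = 49/30, so the radius of convergence is 49/30.
Check u = 259/30: an alternating series whose terms decrease to 0 in absolute value, so it converges by the Leibniz criterion.
Endpoint u = 161/30: the terms are asymptotic to a nonzero constant times 1/n, so the series diverges by limit comparison with Σ 1/n.

(161/30, 259/30]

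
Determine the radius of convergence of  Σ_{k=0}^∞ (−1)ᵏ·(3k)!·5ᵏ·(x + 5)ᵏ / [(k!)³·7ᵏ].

Ratio test: |a_{k+1}/a_k| = (3k+1)·(3k+2)·(3k+3)/(k+1)³ · 5/7 → 135/7 as k → ∞.
Hence the series converges for |x + 5| < 1/(135/7) = 7/135, so the radius of convergence is 7/135.

R = 7/135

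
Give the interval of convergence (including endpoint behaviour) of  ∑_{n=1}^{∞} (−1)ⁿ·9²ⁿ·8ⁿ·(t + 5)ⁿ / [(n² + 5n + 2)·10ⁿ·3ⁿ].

[-545/108, -535/108]

By the ratio test, |a_{n+1}/a_n| = [(n² + 5n + 2)/((n+1)² + 5(n+1) + 2)] · 81·8/(10·3) → 108/5.
Thus R = 1/(108/5) = 5/108.
At t = -535/108: absolute convergence follows by limit comparison with Σ 1/n².
At t = -545/108: the series is dominated by a constant times Σ 1/n², which converges (p = 2 > 1).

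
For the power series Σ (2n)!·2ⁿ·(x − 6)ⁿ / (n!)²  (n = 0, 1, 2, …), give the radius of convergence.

By the ratio test, |a_{n+1}/a_n| = (2n+1)·(2n+2)/(n+1)² · 2 → 8.
The series converges when 8 · |x − 6| < 1, giving R = 1/8.

R = 1/8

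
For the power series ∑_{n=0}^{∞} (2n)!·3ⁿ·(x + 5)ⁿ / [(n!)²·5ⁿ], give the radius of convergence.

Ratio test: |a_{n+1}/a_n| = (2n+1)·(2n+2)/(n+1)² · 3/5 → 12/5 as n → ∞.
Hence the series converges for |x + 5| < 1/(12/5) = 5/12, so the radius of convergence is 5/12.

R = 5/12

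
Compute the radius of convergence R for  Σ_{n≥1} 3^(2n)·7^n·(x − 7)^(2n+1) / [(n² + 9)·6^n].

R = √42/21

Apply the ratio test: |a_{n+1}| / |a_n| = [(n² + 9)/((n+1)² + 9)] · 9·7/6, which tends to 21/2 as n → ∞.
Since the exponent of (x − 7) increases by 2 each term, convergence requires |x − 7|² < 2/21, hence R = √42/21.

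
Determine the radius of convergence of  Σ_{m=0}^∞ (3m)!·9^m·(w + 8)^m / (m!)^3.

Ratio test: |a_{m+1}/a_m| = (3m+1)·(3m+2)·(3m+3)/(m+1)³ · 9 → 243 as m → ∞.
The series converges when 243 · |w + 8| < 1, giving R = 1/243.

R = 1/243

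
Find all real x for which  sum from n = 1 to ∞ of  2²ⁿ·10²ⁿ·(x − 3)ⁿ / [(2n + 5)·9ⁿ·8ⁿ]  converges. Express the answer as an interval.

[141/50, 159/50)

Apply the ratio test: |a_{n+1}| / |a_n| = [(2n + 5)/(2(n+1) + 5)] · 4·100/(9·8), which tends to 50/9 as n → ∞.
Thus R = 1/(50/9) = 9/50.
At x = 159/50: the terms are asymptotic to a nonzero constant times 1/n, so the series diverges by limit comparison with Σ 1/n.
At x = 141/50: an alternating series whose terms decrease to 0 in absolute value, so it converges by the Leibniz criterion.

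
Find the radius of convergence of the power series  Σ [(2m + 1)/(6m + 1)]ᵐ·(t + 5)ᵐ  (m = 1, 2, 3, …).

Root test: |a_m|^(1/m) = (2m + 1)/(6m + 1) → 1/3.
Thus R = 1/(1/3) = 3.

R = 3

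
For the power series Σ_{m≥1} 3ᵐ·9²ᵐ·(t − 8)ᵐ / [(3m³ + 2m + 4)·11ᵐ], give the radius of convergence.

R = 11/243

Ratio test: |a_{m+1}/a_m| = [(3m³ + 2m + 4)/(3(m+1)³ + 2(m+1) + 4)] · 3·81/11 → 243/11 as m → ∞.
Convergence for |t − 8| · 243/11 < 1, i.e. |t − 8| < 11/243. So R = 11/243.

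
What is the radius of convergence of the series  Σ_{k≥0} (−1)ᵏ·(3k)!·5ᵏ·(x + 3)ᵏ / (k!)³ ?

R = 1/135

By the ratio test, |a_{k+1}/a_k| = (3k+1)·(3k+2)·(3k+3)/(k+1)³ · 5 → 135.
Convergence for |x + 3| · 135 < 1, i.e. |x + 3| < 1/135. So R = 1/135.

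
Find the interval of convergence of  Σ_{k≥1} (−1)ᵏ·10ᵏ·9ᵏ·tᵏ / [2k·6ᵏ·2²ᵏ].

By the ratio test, |a_{k+1}/a_k| = [2k/2(k+1)] · 10·9/(6·4) → 15/4.
The series converges when 15/4 · |t| < 1, giving R = 4/15.
Endpoint t = 4/15: convergence follows from the alternating series test (terms decrease monotonically to 0).
At t = -4/15: the terms are asymptotic to a nonzero constant times 1/k, so the series diverges by limit comparison with Σ 1/k.

(-4/15, 4/15]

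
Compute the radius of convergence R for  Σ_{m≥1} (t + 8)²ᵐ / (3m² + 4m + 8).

R = 1

Ratio test: |a_{m+1}/a_m| = (3m² + 4m + 8)/(3(m+1)² + 4(m+1) + 8) → 1 as m → ∞.
Since the exponent of (t + 8) increases by 2 each term, convergence requires |t + 8|² < 1, hence R = 1.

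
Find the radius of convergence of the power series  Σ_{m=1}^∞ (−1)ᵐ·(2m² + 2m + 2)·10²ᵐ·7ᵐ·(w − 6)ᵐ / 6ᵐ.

Ratio test: |a_{m+1}/a_m| = [(2(m+1)² + 2(m+1) + 2)/(2m² + 2m + 2)] · 100·7/6 → 350/3 as m → ∞.
Thus R = 1/(350/3) = 3/350.

R = 3/350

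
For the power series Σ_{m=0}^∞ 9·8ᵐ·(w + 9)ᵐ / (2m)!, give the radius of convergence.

Ratio test: |a_{m+1}/a_m| = 9/9 · 8 · 1/[(2m+1)·(2m+2)] → 0 as m → ∞.
The limit is 0, so the series converges for all w; R = ∞.

R = ∞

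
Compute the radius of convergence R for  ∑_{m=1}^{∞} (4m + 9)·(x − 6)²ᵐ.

R = 1

The ratio of consecutive coefficients is (4(m+1) + 9)/(4m + 9) → 1.
Writing y = (x − 6)², the series in y has radius 1, so |x − 6| < √(1) = 1 and R = 1.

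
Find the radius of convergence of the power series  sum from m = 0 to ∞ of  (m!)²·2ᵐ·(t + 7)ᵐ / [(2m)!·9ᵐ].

By the ratio test, |a_{m+1}/a_m| = (m+1)²/[(2m+1)·(2m+2)] · 2/9 → 1/18.
The series converges when 1/18 · |t + 7| < 1, giving R = 18.

R = 18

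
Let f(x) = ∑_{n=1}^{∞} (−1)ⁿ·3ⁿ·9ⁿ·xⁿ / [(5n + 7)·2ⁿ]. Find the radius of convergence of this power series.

Apply the ratio test: |a_{n+1}| / |a_n| = [(5n + 7)/(5(n+1) + 7)] · 3·9/2, which tends to 27/2 as n → ∞.
Hence the series converges for |x| < 1/(27/2) = 2/27, so the radius of convergence is 2/27.

R = 2/27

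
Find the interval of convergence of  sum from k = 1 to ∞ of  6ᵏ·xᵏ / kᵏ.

(−∞, ∞)

Root test: |a_k|^(1/k) = 6/k → 0.
Since the k-th root of |a_k| tends to 0, the series converges for all real x; R = ∞.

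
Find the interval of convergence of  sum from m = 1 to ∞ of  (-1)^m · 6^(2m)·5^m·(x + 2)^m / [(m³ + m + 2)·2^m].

[-181/90, -179/90]

Apply the ratio test: |a_{m+1}| / |a_m| = [(m³ + m + 2)/((m+1)³ + (m+1) + 2)] · 36·5/2, which tends to 90 as m → ∞.
Convergence for |x + 2| · 90 < 1, i.e. |x + 2| < 1/90. So R = 1/90.
When x = -179/90, the series is dominated by a constant times Σ 1/m³, which converges (p = 3 > 1).
Check x = -181/90: the series is dominated by a constant times Σ 1/m³, which converges (p = 3 > 1).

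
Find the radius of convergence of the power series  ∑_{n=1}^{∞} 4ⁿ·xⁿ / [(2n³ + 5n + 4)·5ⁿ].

R = 5/4

The ratio of consecutive coefficients is [(2n³ + 5n + 4)/(2(n+1)³ + 5(n+1) + 4)] · 4/5 → 4/5.
The series converges when 4/5 · |x| < 1, giving R = 5/4.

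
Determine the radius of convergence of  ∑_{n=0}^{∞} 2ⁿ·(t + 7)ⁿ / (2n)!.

By the ratio test, |a_{n+1}/a_n| = 2 · 1/[(2n+1)·(2n+2)] → 0.
The limit is 0, so the series converges for all t; R = ∞.

R = ∞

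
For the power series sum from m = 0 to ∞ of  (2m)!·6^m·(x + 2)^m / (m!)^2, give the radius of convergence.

R = 1/24

Ratio test: |a_{m+1}/a_m| = (2m+1)·(2m+2)/(m+1)² · 6 → 24 as m → ∞.
Hence the series converges for |x + 2| < 1/(24) = 1/24, so the radius of convergence is 1/24.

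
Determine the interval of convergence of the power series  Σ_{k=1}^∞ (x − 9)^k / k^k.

Applying the root test, |a_k|^(1/k) = 1/k → 0.
The limit is 0 for every x, so R = ∞.

(−∞, ∞)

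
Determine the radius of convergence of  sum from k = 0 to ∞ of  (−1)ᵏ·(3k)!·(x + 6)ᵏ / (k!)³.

By the ratio test, |a_{k+1}/a_k| = (3k+1)·(3k+2)·(3k+3)/(k+1)³ → 27.
Convergence for |x + 6| · 27 < 1, i.e. |x + 6| < 1/27. So R = 1/27.

R = 1/27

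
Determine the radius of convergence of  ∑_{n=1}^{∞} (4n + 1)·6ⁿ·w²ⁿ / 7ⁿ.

The ratio of consecutive coefficients is [(4(n+1) + 1)/(4n + 1)] · 6/7 → 6/7.
Successive powers of w differ by 2, so the series converges when |w|² · 6/7 < 1, i.e. |w| < √(7/6). So R = √42/6.

R = √42/6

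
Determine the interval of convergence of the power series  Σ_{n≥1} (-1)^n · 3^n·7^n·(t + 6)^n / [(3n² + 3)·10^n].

Ratio test: |a_{n+1}/a_n| = [(3n² + 3)/(3(n+1)² + 3)] · 3·7/10 → 21/10 as n → ∞.
Hence the series converges for |t + 6| < 1/(21/10) = 10/21, so the radius of convergence is 10/21.
When t = -116/21, absolute convergence follows by limit comparison with Σ 1/n².
When t = -136/21, absolute convergence follows by limit comparison with Σ 1/n².

[-136/21, -116/21]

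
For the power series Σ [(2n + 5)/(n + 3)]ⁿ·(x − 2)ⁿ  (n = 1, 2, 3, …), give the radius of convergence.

R = 1/2

Applying the root test, |a_n|^(1/n) = (2n + 5)/(n + 3) → 2.
The series converges when 2 · |x − 2| < 1, giving R = 1/2.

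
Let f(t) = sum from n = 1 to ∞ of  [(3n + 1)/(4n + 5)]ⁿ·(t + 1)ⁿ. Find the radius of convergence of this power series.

R = 4/3

Root test: |a_n|^(1/n) = (3n + 1)/(4n + 5) → 3/4.
Hence the series converges for |t + 1| < 1/(3/4) = 4/3, so the radius of convergence is 4/3.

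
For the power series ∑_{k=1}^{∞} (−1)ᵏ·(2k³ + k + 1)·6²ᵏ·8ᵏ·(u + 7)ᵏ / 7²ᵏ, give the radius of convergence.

R = 49/288

By the ratio test, |a_{k+1}/a_k| = [(2(k+1)³ + (k+1) + 1)/(2k³ + k + 1)] · 36·8/49 → 288/49.
The series converges when 288/49 · |u + 7| < 1, giving R = 49/288.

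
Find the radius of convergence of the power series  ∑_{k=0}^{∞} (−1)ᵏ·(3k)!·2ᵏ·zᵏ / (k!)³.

By the ratio test, |a_{k+1}/a_k| = (3k+1)·(3k+2)·(3k+3)/(k+1)³ · 2 → 54.
Hence the series converges for |z| < 1/(54) = 1/54, so the radius of convergence is 1/54.

R = 1/54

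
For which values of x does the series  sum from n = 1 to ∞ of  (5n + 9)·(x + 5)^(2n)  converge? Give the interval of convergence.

(-6, -4)

By the ratio test, |a_{n+1}/a_n| = (5(n+1) + 9)/(5n + 9) → 1.
Since the exponent of (x + 5) increases by 2 each term, convergence requires |x + 5|² < 1, hence R = 1.
When x = -4, the terms have absolute value of order n, which does not tend to 0, so the series diverges by the divergence test.
Check x = -6: the terms have absolute value of order n, which does not tend to 0, so the series diverges by the divergence test.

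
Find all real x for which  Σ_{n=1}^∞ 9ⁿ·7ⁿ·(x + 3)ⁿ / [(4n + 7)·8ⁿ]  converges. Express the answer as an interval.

[-197/63, -181/63)

Ratio test: |a_{n+1}/a_n| = [(4n + 7)/(4(n+1) + 7)] · 9·7/8 → 63/8 as n → ∞.
Hence the series converges for |x + 3| < 1/(63/8) = 8/63, so the radius of convergence is 8/63.
Check x = -181/63: the terms are asymptotic to a nonzero constant times 1/n, so the series diverges by limit comparison with Σ 1/n.
Check x = -197/63: the terms alternate in sign and decrease monotonically to 0 in absolute value (size ~ c/n), so the alternating series test gives convergence.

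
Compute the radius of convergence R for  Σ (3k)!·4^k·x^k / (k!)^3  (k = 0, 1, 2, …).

R = 1/108

Apply the ratio test: |a_{k+1}| / |a_k| = (3k+1)·(3k+2)·(3k+3)/(k+1)³ · 4, which tends to 108 as k → ∞.
Thus R = 1/(108) = 1/108.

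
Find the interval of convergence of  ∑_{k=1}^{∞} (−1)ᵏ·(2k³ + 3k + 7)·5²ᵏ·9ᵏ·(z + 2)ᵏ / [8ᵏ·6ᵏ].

Ratio test: |a_{k+1}/a_k| = [(2(k+1)³ + 3(k+1) + 7)/(2k³ + 3k + 7)] · 25·9/(8·6) → 75/16 as k → ∞.
Convergence for |z + 2| · 75/16 < 1, i.e. |z + 2| < 16/75. So R = 16/75.
When z = -134/75, the terms have absolute value of order k³, which does not tend to 0, so the series diverges by the divergence test.
Endpoint z = -166/75: the terms do not tend to 0, so the series diverges.

(-166/75, -134/75)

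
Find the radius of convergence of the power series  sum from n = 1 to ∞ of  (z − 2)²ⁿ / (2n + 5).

R = 1

By the ratio test, |a_{n+1}/a_n| = (2n + 5)/(2(n+1) + 5) → 1.
Writing y = (z − 2)², the series in y has radius 1, so |z − 2| < √(1) = 1 and R = 1.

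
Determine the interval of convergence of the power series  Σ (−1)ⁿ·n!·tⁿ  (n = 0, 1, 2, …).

{0}

The ratio of consecutive coefficients is (n+1) → ∞.
Since the ratio → ∞, the series diverges for every t ≠ 0, and R = 0.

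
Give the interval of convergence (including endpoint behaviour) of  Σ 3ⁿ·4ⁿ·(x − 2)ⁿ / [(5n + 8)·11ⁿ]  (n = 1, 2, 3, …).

[13/12, 35/12)

Apply the ratio test: |a_{n+1}| / |a_n| = [(5n + 8)/(5(n+1) + 8)] · 3·4/11, which tends to 12/11 as n → ∞.
Hence the series converges for |x − 2| < 1/(12/11) = 11/12, so the radius of convergence is 11/12.
Endpoint x = 35/12: comparison with the harmonic series Σ 1/n shows the series diverges.
Endpoint x = 13/12: convergence follows from the alternating series test (terms decrease monotonically to 0).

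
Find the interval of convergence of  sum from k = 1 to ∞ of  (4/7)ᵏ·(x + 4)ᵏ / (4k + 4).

[-23/4, -9/4)

The ratio of consecutive coefficients is [(4k + 4)/(4(k+1) + 4)] · 4/7 → 4/7.
Hence the series converges for |x + 4| < 1/(4/7) = 7/4, so the radius of convergence is 7/4.
At x = -9/4: comparison with the harmonic series Σ 1/k shows the series diverges.
When x = -23/4, convergence follows from the alternating series test (terms decrease monotonically to 0).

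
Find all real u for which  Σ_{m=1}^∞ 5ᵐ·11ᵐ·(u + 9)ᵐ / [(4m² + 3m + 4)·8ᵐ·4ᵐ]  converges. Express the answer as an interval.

[-527/55, -463/55]

By the ratio test, |a_{m+1}/a_m| = [(4m² + 3m + 4)/(4(m+1)² + 3(m+1) + 4)] · 5·11/(8·4) → 55/32.
Convergence for |u + 9| · 55/32 < 1, i.e. |u + 9| < 32/55. So R = 32/55.
At u = -463/55: the terms are on the order of 1/m², so the series converges absolutely by comparison with the p-series (p = 2 > 1).
Endpoint u = -527/55: the series is dominated by a constant times Σ 1/m², which converges (p = 2 > 1).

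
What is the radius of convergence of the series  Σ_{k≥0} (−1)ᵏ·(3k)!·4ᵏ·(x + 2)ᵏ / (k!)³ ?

R = 1/108

By the ratio test, |a_{k+1}/a_k| = (3k+1)·(3k+2)·(3k+3)/(k+1)³ · 4 → 108.
Hence the series converges for |x + 2| < 1/(108) = 1/108, so the radius of convergence is 1/108.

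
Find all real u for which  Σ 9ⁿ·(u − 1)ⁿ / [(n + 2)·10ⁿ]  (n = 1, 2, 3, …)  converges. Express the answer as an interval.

Ratio test: |a_{n+1}/a_n| = [(n + 2)/((n+1) + 2)] · 9/10 → 9/10 as n → ∞.
The series converges when 9/10 · |u − 1| < 1, giving R = 10/9.
At u = 19/9: the terms are asymptotic to a nonzero constant times 1/n, so the series diverges by limit comparison with Σ 1/n.
Check u = -1/9: an alternating series whose terms decrease to 0 in absolute value, so it converges by the Leibniz criterion.

[-1/9, 19/9)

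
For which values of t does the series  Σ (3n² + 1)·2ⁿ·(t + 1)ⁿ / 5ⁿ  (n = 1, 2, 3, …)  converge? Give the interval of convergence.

(-7/2, 3/2)

The ratio of consecutive coefficients is [(3(n+1)² + 1)/(3n² + 1)] · 2/5 → 2/5.
Hence the series converges for |t + 1| < 1/(2/5) = 5/2, so the radius of convergence is 5/2.
When t = 3/2, the n-th term does not approach 0; divergence by the term test.
When t = -7/2, the terms have absolute value of order n², which does not tend to 0, so the series diverges by the divergence test.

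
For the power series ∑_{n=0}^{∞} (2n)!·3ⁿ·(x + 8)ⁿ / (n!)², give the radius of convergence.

R = 1/12

Ratio test: |a_{n+1}/a_n| = (2n+1)·(2n+2)/(n+1)² · 3 → 12 as n → ∞.
Convergence for |x + 8| · 12 < 1, i.e. |x + 8| < 1/12. So R = 1/12.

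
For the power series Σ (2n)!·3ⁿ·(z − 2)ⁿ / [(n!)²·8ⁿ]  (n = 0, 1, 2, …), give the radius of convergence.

The ratio of consecutive coefficients is (2n+1)·(2n+2)/(n+1)² · 3/8 → 3/2.
Thus R = 1/(3/2) = 2/3.

R = 2/3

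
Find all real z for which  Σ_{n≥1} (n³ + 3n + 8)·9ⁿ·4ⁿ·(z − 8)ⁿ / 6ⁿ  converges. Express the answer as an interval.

(47/6, 49/6)

By the ratio test, |a_{n+1}/a_n| = [((n+1)³ + 3(n+1) + 8)/(n³ + 3n + 8)] · 9·4/6 → 6.
Hence the series converges for |z − 8| < 1/(6) = 1/6, so the radius of convergence is 1/6.
At z = 49/6: the terms do not tend to 0, so the series diverges.
Endpoint z = 47/6: the n-th term does not approach 0; divergence by the term test.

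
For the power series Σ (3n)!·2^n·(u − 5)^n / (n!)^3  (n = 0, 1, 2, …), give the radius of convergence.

R = 1/54

By the ratio test, |a_{n+1}/a_n| = (3n+1)·(3n+2)·(3n+3)/(n+1)³ · 2 → 54.
Thus R = 1/(54) = 1/54.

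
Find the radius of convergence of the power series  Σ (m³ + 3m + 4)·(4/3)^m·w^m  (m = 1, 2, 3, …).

Ratio test: |a_{m+1}/a_m| = [((m+1)³ + 3(m+1) + 4)/(m³ + 3m + 4)] · 4/3 → 4/3 as m → ∞.
Convergence for |w| · 4/3 < 1, i.e. |w| < 3/4. So R = 3/4.

R = 3/4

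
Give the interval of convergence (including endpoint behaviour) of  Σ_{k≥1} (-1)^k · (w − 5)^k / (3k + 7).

(4, 6]

Ratio test: |a_{k+1}/a_k| = (3k + 7)/(3(k+1) + 7) → 1 as k → ∞.
So the series converges when |w − 5| < 1 and diverges when |w − 5| > 1; R = 1.
Check w = 6: an alternating series whose terms decrease to 0 in absolute value, so it converges by the Leibniz criterion.
Endpoint w = 4: the terms behave like c/k; limit comparison with the harmonic series gives divergence.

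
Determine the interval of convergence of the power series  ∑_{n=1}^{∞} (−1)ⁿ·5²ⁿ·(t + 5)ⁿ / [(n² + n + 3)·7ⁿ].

The ratio of consecutive coefficients is [(n² + n + 3)/((n+1)² + (n+1) + 3)] · 25/7 → 25/7.
Thus R = 1/(25/7) = 7/25.
When t = -118/25, the series is dominated by a constant times Σ 1/n², which converges (p = 2 > 1).
At t = -132/25: the terms are on the order of 1/n², so the series converges absolutely by comparison with the p-series (p = 2 > 1).

[-132/25, -118/25]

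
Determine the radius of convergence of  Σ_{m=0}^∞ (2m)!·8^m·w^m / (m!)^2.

R = 1/32

The ratio of consecutive coefficients is (2m+1)·(2m+2)/(m+1)² · 8 → 32.
Convergence for |w| · 32 < 1, i.e. |w| < 1/32. So R = 1/32.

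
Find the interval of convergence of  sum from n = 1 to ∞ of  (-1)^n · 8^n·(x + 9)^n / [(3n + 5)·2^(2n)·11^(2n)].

The ratio of consecutive coefficients is [(3n + 5)/(3(n+1) + 5)] · 8/(4·121) → 2/121.
Thus R = 1/(2/121) = 121/2.
Check x = 103/2: convergence follows from the alternating series test (terms decrease monotonically to 0).
At x = -139/2: the terms behave like c/n; limit comparison with the harmonic series gives divergence.

(-139/2, 103/2]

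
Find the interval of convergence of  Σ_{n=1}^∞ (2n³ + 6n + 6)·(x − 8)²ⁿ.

The ratio of consecutive coefficients is (2(n+1)³ + 6(n+1) + 6)/(2n³ + 6n + 6) → 1.
Since the exponent of (x − 8) increases by 2 each term, convergence requires |x − 8|² < 1, hence R = 1.
When x = 9, the terms have absolute value of order n³, which does not tend to 0, so the series diverges by the divergence test.
Check x = 7: the n-th term does not approach 0; divergence by the term test.

(7, 9)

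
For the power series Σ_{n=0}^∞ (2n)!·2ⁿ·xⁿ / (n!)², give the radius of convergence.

By the ratio test, |a_{n+1}/a_n| = (2n+1)·(2n+2)/(n+1)² · 2 → 8.
Hence the series converges for |x| < 1/(8) = 1/8, so the radius of convergence is 1/8.

R = 1/8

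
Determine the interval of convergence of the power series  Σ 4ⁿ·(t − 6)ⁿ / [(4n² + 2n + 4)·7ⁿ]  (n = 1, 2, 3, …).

[17/4, 31/4]

The ratio of consecutive coefficients is [(4n² + 2n + 4)/(4(n+1)² + 2(n+1) + 4)] · 4/7 → 4/7.
The series converges when 4/7 · |t − 6| < 1, giving R = 7/4.
Endpoint t = 31/4: the terms are on the order of 1/n², so the series converges absolutely by comparison with the p-series (p = 2 > 1).
Check t = 17/4: the series is dominated by a constant times Σ 1/n², which converges (p = 2 > 1).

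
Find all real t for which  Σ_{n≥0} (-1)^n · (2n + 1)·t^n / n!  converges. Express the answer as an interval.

(−∞, ∞)

Apply the ratio test: |a_{n+1}| / |a_n| = (2(n+1) + 1)/(2n + 1) · 1/(n+1), which tends to 0 as n → ∞.
The ratio tends to 0 regardless of t, hence R = ∞.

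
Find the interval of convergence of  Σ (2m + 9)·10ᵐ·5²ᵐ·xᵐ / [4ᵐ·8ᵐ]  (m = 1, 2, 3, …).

(-16/125, 16/125)

Ratio test: |a_{m+1}/a_m| = [(2(m+1) + 9)/(2m + 9)] · 10·25/(4·8) → 125/16 as m → ∞.
Convergence for |x| · 125/16 < 1, i.e. |x| < 16/125. So R = 16/125.
When x = 16/125, the m-th term does not approach 0; divergence by the term test.
At x = -16/125: the m-th term does not approach 0; divergence by the term test.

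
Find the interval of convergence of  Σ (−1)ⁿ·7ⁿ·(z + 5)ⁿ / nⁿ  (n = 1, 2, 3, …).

(−∞, ∞)

By the Cauchy root test, |a_n|^(1/n) = 7/n → 0.
Since the n-th root of |a_n| tends to 0, the series converges for all real z; R = ∞.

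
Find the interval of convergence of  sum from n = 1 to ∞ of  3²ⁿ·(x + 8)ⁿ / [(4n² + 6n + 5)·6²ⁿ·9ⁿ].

The ratio of consecutive coefficients is [(4n² + 6n + 5)/(4(n+1)² + 6(n+1) + 5)] · 9/(36·9) → 1/36.
Convergence for |x + 8| · 1/36 < 1, i.e. |x + 8| < 36. So R = 36.
Endpoint x = 28: the series is dominated by a constant times Σ 1/n², which converges (p = 2 > 1).
Check x = -44: absolute convergence follows by limit comparison with Σ 1/n².

[-44, 28]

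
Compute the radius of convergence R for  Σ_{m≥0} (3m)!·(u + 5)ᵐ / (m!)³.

The ratio of consecutive coefficients is (3m+1)·(3m+2)·(3m+3)/(m+1)³ → 27.
Hence the series converges for |u + 5| < 1/(27) = 1/27, so the radius of convergence is 1/27.

R = 1/27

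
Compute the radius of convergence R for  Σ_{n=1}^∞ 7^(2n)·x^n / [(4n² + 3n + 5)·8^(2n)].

R = 64/49

By the ratio test, |a_{n+1}/a_n| = [(4n² + 3n + 5)/(4(n+1)² + 3(n+1) + 5)] · 49/64 → 49/64.
Convergence for |x| · 49/64 < 1, i.e. |x| < 64/49. So R = 64/49.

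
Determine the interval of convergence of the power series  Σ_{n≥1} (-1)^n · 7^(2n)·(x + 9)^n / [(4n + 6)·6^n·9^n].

The ratio of consecutive coefficients is [(4n + 6)/(4(n+1) + 6)] · 49/(6·9) → 49/54.
The series converges when 49/54 · |x + 9| < 1, giving R = 54/49.
Check x = -387/49: an alternating series whose terms decrease to 0 in absolute value, so it converges by the Leibniz criterion.
When x = -495/49, comparison with the harmonic series Σ 1/n shows the series diverges.

(-495/49, -387/49]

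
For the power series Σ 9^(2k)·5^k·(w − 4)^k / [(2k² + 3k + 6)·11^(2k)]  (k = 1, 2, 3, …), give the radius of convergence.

R = 121/405

The ratio of consecutive coefficients is [(2k² + 3k + 6)/(2(k+1)² + 3(k+1) + 6)] · 81·5/121 → 405/121.
The series converges when 405/121 · |w − 4| < 1, giving R = 121/405.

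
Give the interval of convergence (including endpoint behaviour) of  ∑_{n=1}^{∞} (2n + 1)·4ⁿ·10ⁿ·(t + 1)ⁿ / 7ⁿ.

Ratio test: |a_{n+1}/a_n| = [(2(n+1) + 1)/(2n + 1)] · 4·10/7 → 40/7 as n → ∞.
Thus R = 1/(40/7) = 7/40.
When t = -33/40, the terms do not tend to 0, so the series diverges.
Endpoint t = -47/40: the terms have absolute value of order n, which does not tend to 0, so the series diverges by the divergence test.

(-47/40, -33/40)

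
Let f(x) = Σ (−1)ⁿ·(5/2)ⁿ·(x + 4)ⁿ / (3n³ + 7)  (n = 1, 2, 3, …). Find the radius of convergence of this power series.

Ratio test: |a_{n+1}/a_n| = [(3n³ + 7)/(3(n+1)³ + 7)] · 5/2 → 5/2 as n → ∞.
Hence the series converges for |x + 4| < 1/(5/2) = 2/5, so the radius of convergence is 2/5.

R = 2/5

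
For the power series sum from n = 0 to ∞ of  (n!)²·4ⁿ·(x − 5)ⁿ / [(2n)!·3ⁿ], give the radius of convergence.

R = 3

The ratio of consecutive coefficients is (n+1)²/[(2n+1)·(2n+2)] · 4/3 → 1/3.
Thus R = 1/(1/3) = 3.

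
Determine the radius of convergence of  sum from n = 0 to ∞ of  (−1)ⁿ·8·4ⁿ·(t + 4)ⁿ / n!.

R = ∞

Apply the ratio test: |a_{n+1}| / |a_n| = 8/8 · 4 · 1/(n+1), which tends to 0 as n → ∞.
The ratio tends to 0 regardless of t, hence R = ∞.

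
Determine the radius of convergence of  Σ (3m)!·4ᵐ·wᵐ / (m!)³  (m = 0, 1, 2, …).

R = 1/108

Apply the ratio test: |a_{m+1}| / |a_m| = (3m+1)·(3m+2)·(3m+3)/(m+1)³ · 4, which tends to 108 as m → ∞.
Hence the series converges for |w| < 1/(108) = 1/108, so the radius of convergence is 1/108.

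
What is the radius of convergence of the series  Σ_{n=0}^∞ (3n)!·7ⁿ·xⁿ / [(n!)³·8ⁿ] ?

Apply the ratio test: |a_{n+1}| / |a_n| = (3n+1)·(3n+2)·(3n+3)/(n+1)³ · 7/8, which tends to 189/8 as n → ∞.
Hence the series converges for |x| < 1/(189/8) = 8/189, so the radius of convergence is 8/189.

R = 8/189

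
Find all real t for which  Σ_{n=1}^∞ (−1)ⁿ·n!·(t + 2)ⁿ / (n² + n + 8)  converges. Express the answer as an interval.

Ratio test: |a_{n+1}/a_n| = (n+1) · (n² + n + 8)/((n+1)² + (n+1) + 8) → ∞ as n → ∞.
The ratio grows without bound, so the series diverges whenever (t + 2) ≠ 0; it converges only at t = -2. R = 0.

{-2}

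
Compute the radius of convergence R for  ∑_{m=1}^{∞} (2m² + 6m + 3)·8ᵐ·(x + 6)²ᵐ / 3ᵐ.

The ratio of consecutive coefficients is [(2(m+1)² + 6(m+1) + 3)/(2m² + 6m + 3)] · 8/3 → 8/3.
Since the exponent of (x + 6) increases by 2 each term, convergence requires |x + 6|² < 3/8, hence R = √6/4.

R = √6/4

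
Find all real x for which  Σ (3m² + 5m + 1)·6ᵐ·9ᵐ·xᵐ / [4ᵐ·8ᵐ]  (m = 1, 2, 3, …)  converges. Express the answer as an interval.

(-16/27, 16/27)

Apply the ratio test: |a_{m+1}| / |a_m| = [(3(m+1)² + 5(m+1) + 1)/(3m² + 5m + 1)] · 6·9/(4·8), which tends to 27/16 as m → ∞.
Thus R = 1/(27/16) = 16/27.
When x = 16/27, the terms do not tend to 0, so the series diverges.
Check x = -16/27: the terms have absolute value of order m², which does not tend to 0, so the series diverges by the divergence test.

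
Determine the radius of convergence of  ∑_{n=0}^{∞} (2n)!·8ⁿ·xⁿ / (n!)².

R = 1/32

Apply the ratio test: |a_{n+1}| / |a_n| = (2n+1)·(2n+2)/(n+1)² · 8, which tends to 32 as n → ∞.
The series converges when 32 · |x| < 1, giving R = 1/32.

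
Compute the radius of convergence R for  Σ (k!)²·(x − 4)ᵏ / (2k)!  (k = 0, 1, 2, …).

R = 4

The ratio of consecutive coefficients is (k+1)²/[(2k+1)·(2k+2)] → 1/4.
Hence the series converges for |x − 4| < 1/(1/4) = 4, so the radius of convergence is 4.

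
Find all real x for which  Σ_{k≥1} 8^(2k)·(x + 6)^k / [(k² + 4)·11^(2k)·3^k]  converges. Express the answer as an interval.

[-747/64, -21/64]

By the ratio test, |a_{k+1}/a_k| = [(k² + 4)/((k+1)² + 4)] · 64/(121·3) → 64/363.
Convergence for |x + 6| · 64/363 < 1, i.e. |x + 6| < 363/64. So R = 363/64.
Endpoint x = -21/64: the series is dominated by a constant times Σ 1/k², which converges (p = 2 > 1).
At x = -747/64: absolute convergence follows by limit comparison with Σ 1/k².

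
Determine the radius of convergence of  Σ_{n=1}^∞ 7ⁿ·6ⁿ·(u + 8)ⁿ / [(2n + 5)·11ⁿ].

R = 11/42

Apply the ratio test: |a_{n+1}| / |a_n| = [(2n + 5)/(2(n+1) + 5)] · 7·6/11, which tends to 42/11 as n → ∞.
Thus R = 1/(42/11) = 11/42.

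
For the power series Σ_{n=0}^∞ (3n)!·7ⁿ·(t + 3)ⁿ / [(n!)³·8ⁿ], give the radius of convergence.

R = 8/189

The ratio of consecutive coefficients is (3n+1)·(3n+2)·(3n+3)/(n+1)³ · 7/8 → 189/8.
Convergence for |t + 3| · 189/8 < 1, i.e. |t + 3| < 8/189. So R = 8/189.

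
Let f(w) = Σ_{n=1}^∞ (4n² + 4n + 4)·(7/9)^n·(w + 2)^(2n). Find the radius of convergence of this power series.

By the ratio test, |a_{n+1}/a_n| = [(4(n+1)² + 4(n+1) + 4)/(4n² + 4n + 4)] · 7/9 → 7/9.
Successive powers of (w + 2) differ by 2, so the series converges when |w + 2|² · 7/9 < 1, i.e. |w + 2| < √(9/7). So R = 3√7/7.

R = 3√7/7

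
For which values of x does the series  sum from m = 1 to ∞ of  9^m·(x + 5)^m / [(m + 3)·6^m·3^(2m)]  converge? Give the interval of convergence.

[-11, 1)

The ratio of consecutive coefficients is [(m + 3)/((m+1) + 3)] · 9/(6·9) → 1/6.
Convergence for |x + 5| · 1/6 < 1, i.e. |x + 5| < 6. So R = 6.
When x = 1, the terms are asymptotic to a nonzero constant times 1/m, so the series diverges by limit comparison with Σ 1/m.
Check x = -11: an alternating series whose terms decrease to 0 in absolute value, so it converges by the Leibniz criterion.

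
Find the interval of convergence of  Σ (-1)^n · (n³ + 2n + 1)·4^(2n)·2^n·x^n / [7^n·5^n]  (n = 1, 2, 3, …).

Apply the ratio test: |a_{n+1}| / |a_n| = [((n+1)³ + 2(n+1) + 1)/(n³ + 2n + 1)] · 16·2/(7·5), which tends to 32/35 as n → ∞.
Convergence for |x| · 32/35 < 1, i.e. |x| < 35/32. So R = 35/32.
When x = 35/32, the n-th term does not approach 0; divergence by the term test.
Check x = -35/32: the terms have absolute value of order n³, which does not tend to 0, so the series diverges by the divergence test.

(-35/32, 35/32)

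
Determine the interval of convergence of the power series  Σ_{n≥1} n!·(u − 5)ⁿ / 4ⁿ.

Apply the ratio test: |a_{n+1}| / |a_n| = (n+1) · 1/4, which tends to ∞ as n → ∞.
The ratio grows without bound, so the series diverges whenever (u − 5) ≠ 0; it converges only at u = 5. R = 0.

{5}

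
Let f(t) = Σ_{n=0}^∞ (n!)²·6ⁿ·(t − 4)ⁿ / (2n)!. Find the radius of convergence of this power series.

Ratio test: |a_{n+1}/a_n| = (n+1)²/[(2n+1)·(2n+2)] · 6 → 3/2 as n → ∞.
Thus R = 1/(3/2) = 2/3.

R = 2/3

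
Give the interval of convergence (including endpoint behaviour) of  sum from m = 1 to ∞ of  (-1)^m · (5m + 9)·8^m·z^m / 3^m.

(-3/8, 3/8)

By the ratio test, |a_{m+1}/a_m| = [(5(m+1) + 9)/(5m + 9)] · 8/3 → 8/3.
Hence the series converges for |z| < 1/(8/3) = 3/8, so the radius of convergence is 3/8.
Endpoint z = 3/8: the terms do not tend to 0, so the series diverges.
Check z = -3/8: the m-th term does not approach 0; divergence by the term test.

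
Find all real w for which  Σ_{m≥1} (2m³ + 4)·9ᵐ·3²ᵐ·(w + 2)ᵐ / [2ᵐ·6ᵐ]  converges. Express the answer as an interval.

Ratio test: |a_{m+1}/a_m| = [(2(m+1)³ + 4)/(2m³ + 4)] · 9·9/(2·6) → 27/4 as m → ∞.
Convergence for |w + 2| · 27/4 < 1, i.e. |w + 2| < 4/27. So R = 4/27.
At w = -50/27: the terms do not tend to 0, so the series diverges.
Check w = -58/27: the m-th term does not approach 0; divergence by the term test.

(-58/27, -50/27)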